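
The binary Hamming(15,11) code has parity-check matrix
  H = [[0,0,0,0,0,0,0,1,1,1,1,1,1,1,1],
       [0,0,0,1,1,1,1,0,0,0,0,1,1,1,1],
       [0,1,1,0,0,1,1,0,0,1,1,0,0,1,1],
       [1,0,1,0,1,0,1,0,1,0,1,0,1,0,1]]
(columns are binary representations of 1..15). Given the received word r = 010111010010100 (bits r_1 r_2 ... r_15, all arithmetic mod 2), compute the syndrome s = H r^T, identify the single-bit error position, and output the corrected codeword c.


s = (1, 0, 1, 1)^T, error position = 11, corrected codeword c = 010111010000100

Compute s = H r^T mod 2 one row at a time:
  s_1 = 1 + 0 + 0 + 1 + 0 + 1 + 0 + 0 = 3 ≡ 1 (mod 2).
  s_2 = 1 + 1 + 1 + 0 + 0 + 1 + 0 + 0 = 4 ≡ 0 (mod 2).
  s_3 = 1 + 0 + 1 + 0 + 0 + 1 + 0 + 0 = 3 ≡ 1 (mod 2).
  s_4 = 0 + 0 + 1 + 0 + 0 + 1 + 1 + 0 = 3 ≡ 1 (mod 2).
s = (1, 0, 1, 1)^T — this equals column 11 of H (binary 1011), so error is at position 11.
Correct: flip bit 11 of r = 010111010010100 to get c = 010111010000100.


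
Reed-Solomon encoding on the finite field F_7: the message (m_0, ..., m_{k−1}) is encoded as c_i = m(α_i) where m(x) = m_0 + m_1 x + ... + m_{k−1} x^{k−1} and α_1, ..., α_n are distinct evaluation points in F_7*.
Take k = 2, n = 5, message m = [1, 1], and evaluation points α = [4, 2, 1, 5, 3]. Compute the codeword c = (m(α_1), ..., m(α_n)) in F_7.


c = [5, 3, 2, 6, 4]

Message polynomial: m(x) = 1 + 1·x (mod 7).
For each evaluation point α_i, compute m(α_i) mod 7:
  α_1 = 4: Horner steps 1 → 5, so m(4) = 5.
  α_2 = 2: Horner steps 1 → 3, so m(2) = 3.
  α_3 = 1: Horner steps 1 → 2, so m(1) = 2.
  α_4 = 5: Horner steps 1 → 6, so m(5) = 6.
  α_5 = 3: Horner steps 1 → 4, so m(3) = 4.
Codeword c = [5, 3, 2, 6, 4] ∈ F_7^5.


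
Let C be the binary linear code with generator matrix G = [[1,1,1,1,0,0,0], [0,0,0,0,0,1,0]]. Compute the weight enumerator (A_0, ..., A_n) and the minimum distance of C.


Weight distribution: A_0 = 1, A_1 = 1, A_4 = 1, A_5 = 1. Minimum distance d = 1.

Enumerate all 2^2 = 4 messages m ∈ F_2^2.
For each, compute codeword c = mG in F_2^7, then tally its weight.
  m = 00 → c = 0000000, weight = 0.
  m = 10 → c = 1111000, weight = 4.
  m = 01 → c = 0000010, weight = 1.
  m = 11 → c = 1111010, weight = 5.
Tally weights:
  weight 0: 1 codewords.
  weight 1: 1 codewords.
  weight 4: 1 codewords.
  weight 5: 1 codewords.
Minimum distance d = smallest w > 0 with A_w > 0 = 1.
Sanity: Σ A_w = 4 = 2^2 = 4 ✓.


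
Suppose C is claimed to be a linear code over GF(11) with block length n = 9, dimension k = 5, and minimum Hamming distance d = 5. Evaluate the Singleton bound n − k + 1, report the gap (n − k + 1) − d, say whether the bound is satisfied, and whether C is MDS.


Singleton RHS = n − k + 1 = 5, slack = 0, bound satisfied, MDS.

Singleton bound: d ≤ n − k + 1.
Here n = 9, k = 5, so n − k + 1 = 5.
Given d = 5, check d ≤ 5: YES.
Slack = (n − k + 1) − d = 0.
The code is MDS (slack = 0).
Description: the claimed parameters are [9, 5, 5]_11; such a code would be MDS (meets Singleton bound).


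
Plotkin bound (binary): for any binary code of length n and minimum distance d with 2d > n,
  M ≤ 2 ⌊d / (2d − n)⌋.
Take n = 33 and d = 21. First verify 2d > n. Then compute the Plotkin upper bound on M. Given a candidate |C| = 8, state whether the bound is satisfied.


Plotkin bound M ≤ 4; given |C| = 8 > bound (violated).

Check applicability: 2d = 42, n = 33.
2d − n = 9 > 0, so Plotkin applies.
Compute d/(2d−n) = 21/9 ≈ 2.3333.
⌊d/(2d−n)⌋ = 2.
Plotkin bound: M ≤ 2·2 = 4.
Given |C| = 8, check: VIOLATED.
This |C| is above the Plotkin bound, so no binary code with n = 33, d = 21 and 8 codewords exists.


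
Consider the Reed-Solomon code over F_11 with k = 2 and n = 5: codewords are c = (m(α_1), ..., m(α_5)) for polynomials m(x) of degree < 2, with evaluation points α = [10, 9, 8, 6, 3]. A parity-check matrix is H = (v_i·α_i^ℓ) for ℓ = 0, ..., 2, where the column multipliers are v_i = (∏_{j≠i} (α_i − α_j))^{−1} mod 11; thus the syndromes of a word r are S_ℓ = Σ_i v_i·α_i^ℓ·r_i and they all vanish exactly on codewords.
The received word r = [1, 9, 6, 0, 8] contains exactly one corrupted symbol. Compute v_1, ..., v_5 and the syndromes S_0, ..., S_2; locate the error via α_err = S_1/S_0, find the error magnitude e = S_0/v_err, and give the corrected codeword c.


S = (2, 6, 7), error at position 5, error magnitude e = 6, c = [1, 9, 6, 0, 2].

Step 1: column multipliers v_i = (∏_{j≠i}(α_i − α_j))^{−1} mod 11.
  i = 1 (α = 10): (10−9)(10−8)(10−6)(10−3) = 1·2·4·7 = 56 ≡ 1, so v_1 = 1^{−1} = 1 (mod 11).
  i = 2 (α = 9): (9−10)(9−8)(9−6)(9−3) = (−1)·1·3·6 = −18 ≡ 4, so v_2 = 4^{−1} = 3 (mod 11).
  i = 3 (α = 8): (8−10)(8−9)(8−6)(8−3) = (−2)·(−1)·2·5 = 20 ≡ 9, so v_3 = 9^{−1} = 5 (mod 11).
  i = 4 (α = 6): (6−10)(6−9)(6−8)(6−3) = (−4)·(−3)·(−2)·3 = −72 ≡ 5, so v_4 = 5^{−1} = 9 (mod 11).
  i = 5 (α = 3): (3−10)(3−9)(3−8)(3−6) = (−7)·(−6)·(−5)·(−3) = 630 ≡ 3, so v_5 = 3^{−1} = 4 (mod 11).
  v = [1, 3, 5, 9, 4].
Step 2: syndromes of r = [1, 9, 6, 0, 8] (all sums mod 11).
  S_0 = Σ v_i r_i = 1·1 + 3·9 + 5·6 + 9·0 + 4·8 = 90 ≡ 2.
  S_1 = Σ v_i α_i r_i = 1·10·1 + 3·9·9 + 5·8·6 + 9·6·0 + 4·3·8 = 589 ≡ 6.
  α_i^2 mod 11 = [1, 4, 9, 3, 9].
  S_2 = Σ v_i α_i^2 r_i = 1·1·1 + 3·4·9 + 5·9·6 + 9·3·0 + 4·9·8 = 667 ≡ 7.
  S = (2, 6, 7) ≠ 0, so r is not a codeword (an error is present).
Step 3: locate the error. For a single error e at position i, S_ℓ = v_i·e·α_i^ℓ, so α_err = S_1/S_0.
  S_0^{−1} = 2^{−1} = 6 (mod 11), so α_err = 6·6 = 36 ≡ 3 = α_5. Error position i = 5.
  Consistency check: S_2/S_1 = 7·2 = 14 ≡ 3 = α_err ✓ (single-error assumption holds).
Step 4: error magnitude e = S_0/v_5 = S_0·∏_{j≠5}(α_5 − α_j) = 2·3 = 6 ≡ 6 (mod 11).
Step 5: correct position 5: c_5 = r_5 − e = 8 − 6 ≡ 2 (mod 11). Hence c = [1, 9, 6, 0, 2].
  Check: interpolating c through the α_i gives m(x) = 4 + 3·x (degree < 2) with m(α_i) = c_i for every i, so c is indeed a codeword.


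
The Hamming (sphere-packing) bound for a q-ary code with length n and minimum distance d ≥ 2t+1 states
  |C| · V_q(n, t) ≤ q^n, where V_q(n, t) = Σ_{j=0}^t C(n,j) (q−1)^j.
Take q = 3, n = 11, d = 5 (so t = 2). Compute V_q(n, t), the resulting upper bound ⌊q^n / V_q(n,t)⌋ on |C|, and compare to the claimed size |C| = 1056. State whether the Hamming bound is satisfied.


V_q(n, t) = 243, q^n = 177147, Hamming bound = 729, |C| = 1056 > bound (violated).

Step 1: Compute V_q(n, t) = Σ_{j=0}^2 C(n, j) (q−1)^j.
  j = 0: C(11,0)·(2)^0 = 1·1 = 1.
  j = 1: C(11,1)·(2)^1 = 11·2 = 22.
  j = 2: C(11,2)·(2)^2 = 55·4 = 220.
  V_q(n, t) = 1 + 22 + 220 = 243.
Step 2: q^n = 3^11 = 177147.
Step 3: Hamming bound ⌊q^n / V_q(n,t)⌋ = ⌊177147/243⌋ = 729.
Step 4: Compare |C| = 1056 to 729: violated.
The claimed |C| lies above the Hamming bound, so no 3-ary code of length 11 with d ≥ 5 can have 1056 codewords.


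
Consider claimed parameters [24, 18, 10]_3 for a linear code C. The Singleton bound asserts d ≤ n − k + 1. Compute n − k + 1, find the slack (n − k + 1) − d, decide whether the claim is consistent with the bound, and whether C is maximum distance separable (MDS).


Singleton RHS = n − k + 1 = 7, slack = -3, bound violated (no such code; not MDS).

Singleton bound: d ≤ n − k + 1.
Here n = 24, k = 18, so n − k + 1 = 7.
Given d = 10, check d ≤ 7: NO.
Slack = (n − k + 1) − d = -3.
The slack is negative: d = 10 exceeds n − k + 1 = 7 by 3, so the Singleton bound is violated and no linear [24, 18, 10]_3 code can exist. In particular it is not MDS (MDS requires d = n − k + 1 exactly).
Description: the claimed parameters are [24, 18, 10]_3; such a code would be impossible (violates the Singleton bound).


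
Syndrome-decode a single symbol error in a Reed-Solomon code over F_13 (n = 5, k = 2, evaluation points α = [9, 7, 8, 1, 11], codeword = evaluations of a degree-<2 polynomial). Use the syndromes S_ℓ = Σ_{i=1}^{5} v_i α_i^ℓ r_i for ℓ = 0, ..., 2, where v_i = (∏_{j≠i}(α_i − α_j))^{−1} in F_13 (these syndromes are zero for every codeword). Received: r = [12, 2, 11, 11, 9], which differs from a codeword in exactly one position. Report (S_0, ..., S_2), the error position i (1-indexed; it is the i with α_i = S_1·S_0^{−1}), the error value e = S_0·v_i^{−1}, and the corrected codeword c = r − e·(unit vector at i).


S = (7, 4, 6), error at position 3, error magnitude e = 4, c = [12, 2, 7, 11, 9].

Step 1: column multipliers v_i = (∏_{j≠i}(α_i − α_j))^{−1} mod 13.
  i = 1 (α = 9): (9−7)(9−8)(9−1)(9−11) = 2·1·8·(−2) = −32 ≡ 7, so v_1 = 7^{−1} = 2 (mod 13).
  i = 2 (α = 7): (7−9)(7−8)(7−1)(7−11) = (−2)·(−1)·6·(−4) = −48 ≡ 4, so v_2 = 4^{−1} = 10 (mod 13).
  i = 3 (α = 8): (8−9)(8−7)(8−1)(8−11) = (−1)·1·7·(−3) = 21 ≡ 8, so v_3 = 8^{−1} = 5 (mod 13).
  i = 4 (α = 1): (1−9)(1−7)(1−8)(1−11) = (−8)·(−6)·(−7)·(−10) = 3360 ≡ 6, so v_4 = 6^{−1} = 11 (mod 13).
  i = 5 (α = 11): (11−9)(11−7)(11−8)(11−1) = 2·4·3·10 = 240 ≡ 6, so v_5 = 6^{−1} = 11 (mod 13).
  v = [2, 10, 5, 11, 11].
Step 2: syndromes of r = [12, 2, 11, 11, 9] (all sums mod 13).
  S_0 = Σ v_i r_i = 2·12 + 10·2 + 5·11 + 11·11 + 11·9 = 319 ≡ 7.
  S_1 = Σ v_i α_i r_i = 2·9·12 + 10·7·2 + 5·8·11 + 11·1·11 + 11·11·9 = 2006 ≡ 4.
  α_i^2 mod 13 = [3, 10, 12, 1, 4].
  S_2 = Σ v_i α_i^2 r_i = 2·3·12 + 10·10·2 + 5·12·11 + 11·1·11 + 11·4·9 = 1449 ≡ 6.
  S = (7, 4, 6) ≠ 0, so r is not a codeword (an error is present).
Step 3: locate the error. For a single error e at position i, S_ℓ = v_i·e·α_i^ℓ, so α_err = S_1/S_0.
  S_0^{−1} = 7^{−1} = 2 (mod 13), so α_err = 4·2 = 8 ≡ 8 = α_3. Error position i = 3.
  Consistency check: S_2/S_1 = 6·10 = 60 ≡ 8 = α_err ✓ (single-error assumption holds).
Step 4: error magnitude e = S_0/v_3 = S_0·∏_{j≠3}(α_3 − α_j) = 7·8 = 56 ≡ 4 (mod 13).
Step 5: correct position 3: c_3 = r_3 − e = 11 − 4 ≡ 7 (mod 13). Hence c = [12, 2, 7, 11, 9].
  Check: interpolating c through the α_i gives m(x) = 6 + 5·x (degree < 2) with m(α_i) = c_i for every i, so c is indeed a codeword.


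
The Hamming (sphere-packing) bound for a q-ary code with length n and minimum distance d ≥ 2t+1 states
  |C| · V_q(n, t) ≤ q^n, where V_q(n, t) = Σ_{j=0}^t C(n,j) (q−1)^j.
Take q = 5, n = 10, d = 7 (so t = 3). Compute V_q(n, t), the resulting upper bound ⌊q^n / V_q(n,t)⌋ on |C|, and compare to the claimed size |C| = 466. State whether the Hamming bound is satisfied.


V_q(n, t) = 8441, q^n = 9765625, Hamming bound = 1156, |C| = 466 ≤ bound (satisfied).

Step 1: Compute V_q(n, t) = Σ_{j=0}^3 C(n, j) (q−1)^j.
  j = 0: C(10,0)·(4)^0 = 1·1 = 1.
  j = 1: C(10,1)·(4)^1 = 10·4 = 40.
  j = 2: C(10,2)·(4)^2 = 45·16 = 720.
  j = 3: C(10,3)·(4)^3 = 120·64 = 7680.
  V_q(n, t) = 1 + 40 + 720 + 7680 = 8441.
Step 2: q^n = 5^10 = 9765625.
Step 3: Hamming bound ⌊q^n / V_q(n,t)⌋ = ⌊9765625/8441⌋ = 1156.
Step 4: Compare |C| = 466 to 1156: satisfied.
The claimed |C| lies below the Hamming bound.


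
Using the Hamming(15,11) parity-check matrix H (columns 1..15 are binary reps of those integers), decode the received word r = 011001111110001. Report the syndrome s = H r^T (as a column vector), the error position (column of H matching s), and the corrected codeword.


s = (1, 1, 1, 1)^T, error position = 15, corrected codeword c = 011001111110000

Compute s = H r^T mod 2 one row at a time:
  s_1 = 1 + 1 + 1 + 1 + 0 + 0 + 0 + 1 = 5 ≡ 1 (mod 2).
  s_2 = 0 + 0 + 1 + 1 + 0 + 0 + 0 + 1 = 3 ≡ 1 (mod 2).
  s_3 = 1 + 1 + 1 + 1 + 1 + 1 + 0 + 1 = 7 ≡ 1 (mod 2).
  s_4 = 0 + 1 + 0 + 1 + 1 + 1 + 0 + 1 = 5 ≡ 1 (mod 2).
s = (1, 1, 1, 1)^T — this equals column 15 of H (binary 1111), so error is at position 15.
Correct: flip bit 15 of r = 011001111110001 to get c = 011001111110000.


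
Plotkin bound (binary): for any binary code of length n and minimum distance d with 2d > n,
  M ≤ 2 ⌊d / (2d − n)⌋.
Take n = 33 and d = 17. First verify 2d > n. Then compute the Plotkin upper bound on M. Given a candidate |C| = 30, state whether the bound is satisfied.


Plotkin bound M ≤ 34; given |C| = 30 ≤ bound (satisfied).

Check applicability: 2d = 34, n = 33.
2d − n = 1 > 0, so Plotkin applies.
Compute d/(2d−n) = 17/1 ≈ 17.0000.
⌊d/(2d−n)⌋ = 17.
Plotkin bound: M ≤ 2·17 = 34.
Given |C| = 30, check: satisfied.
This |C| is below the Plotkin bound.


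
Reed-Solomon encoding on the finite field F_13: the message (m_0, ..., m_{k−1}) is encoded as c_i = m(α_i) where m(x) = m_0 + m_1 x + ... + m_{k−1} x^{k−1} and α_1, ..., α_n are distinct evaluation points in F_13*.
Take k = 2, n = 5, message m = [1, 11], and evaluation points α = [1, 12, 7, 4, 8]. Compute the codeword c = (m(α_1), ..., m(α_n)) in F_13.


c = [12, 3, 0, 6, 11]

Message polynomial: m(x) = 1 + 11·x (mod 13).
For each evaluation point α_i, compute m(α_i) mod 13:
  α_1 = 1: Horner steps 11 → 12, so m(1) = 12.
  α_2 = 12: Horner steps 11 → 3, so m(12) = 3.
  α_3 = 7: Horner steps 11 → 0, so m(7) = 0.
  α_4 = 4: Horner steps 11 → 6, so m(4) = 6.
  α_5 = 8: Horner steps 11 → 11, so m(8) = 11.
Codeword c = [12, 3, 0, 6, 11] ∈ F_13^5.


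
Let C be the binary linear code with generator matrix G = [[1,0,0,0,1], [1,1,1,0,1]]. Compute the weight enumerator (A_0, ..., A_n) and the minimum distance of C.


Weight distribution: A_0 = 1, A_2 = 2, A_4 = 1. Minimum distance d = 2.

Enumerate all 2^2 = 4 messages m ∈ F_2^2.
For each, compute codeword c = mG in F_2^5, then tally its weight.
  m = 00 → c = 00000, weight = 0.
  m = 10 → c = 10001, weight = 2.
  m = 01 → c = 11101, weight = 4.
  m = 11 → c = 01100, weight = 2.
Tally weights:
  weight 0: 1 codewords.
  weight 2: 2 codewords.
  weight 4: 1 codewords.
Minimum distance d = smallest w > 0 with A_w > 0 = 2.
Sanity: Σ A_w = 4 = 2^2 = 4 ✓.


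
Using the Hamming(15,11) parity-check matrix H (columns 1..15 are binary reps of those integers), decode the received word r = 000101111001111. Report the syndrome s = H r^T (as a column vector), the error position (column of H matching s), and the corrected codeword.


s = (0, 1, 0, 0)^T, error position = 4, corrected codeword c = 000001111001111

Compute s = H r^T mod 2 one row at a time:
  s_1 = 1 + 1 + 0 + 0 + 1 + 1 + 1 + 1 = 6 ≡ 0 (mod 2).
  s_2 = 1 + 0 + 1 + 1 + 1 + 1 + 1 + 1 = 7 ≡ 1 (mod 2).
  s_3 = 0 + 0 + 1 + 1 + 0 + 0 + 1 + 1 = 4 ≡ 0 (mod 2).
  s_4 = 0 + 0 + 0 + 1 + 1 + 0 + 1 + 1 = 4 ≡ 0 (mod 2).
s = (0, 1, 0, 0)^T — this equals column 4 of H (binary 0100), so error is at position 4.
Correct: flip bit 4 of r = 000101111001111 to get c = 000001111001111.


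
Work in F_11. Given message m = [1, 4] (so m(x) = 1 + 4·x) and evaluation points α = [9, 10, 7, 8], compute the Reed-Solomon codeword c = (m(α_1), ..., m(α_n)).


c = [4, 8, 7, 0]

Message polynomial: m(x) = 1 + 4·x (mod 11).
For each evaluation point α_i, compute m(α_i) mod 11:
  α_1 = 9: Horner steps 4 → 4, so m(9) = 4.
  α_2 = 10: Horner steps 4 → 8, so m(10) = 8.
  α_3 = 7: Horner steps 4 → 7, so m(7) = 7.
  α_4 = 8: Horner steps 4 → 0, so m(8) = 0.
Codeword c = [4, 8, 7, 0] ∈ F_11^4.


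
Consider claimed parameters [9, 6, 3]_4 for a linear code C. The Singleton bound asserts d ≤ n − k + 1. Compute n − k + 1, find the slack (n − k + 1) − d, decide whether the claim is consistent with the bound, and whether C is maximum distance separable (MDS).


Singleton RHS = n − k + 1 = 4, slack = 1, bound satisfied, not MDS.

Singleton bound: d ≤ n − k + 1.
Here n = 9, k = 6, so n − k + 1 = 4.
Given d = 3, check d ≤ 4: YES.
Slack = (n − k + 1) − d = 1.
The code is NOT MDS (slack = 1 > 0).
Description: the claimed parameters are [9, 6, 3]_4; such a code would be non-MDS.


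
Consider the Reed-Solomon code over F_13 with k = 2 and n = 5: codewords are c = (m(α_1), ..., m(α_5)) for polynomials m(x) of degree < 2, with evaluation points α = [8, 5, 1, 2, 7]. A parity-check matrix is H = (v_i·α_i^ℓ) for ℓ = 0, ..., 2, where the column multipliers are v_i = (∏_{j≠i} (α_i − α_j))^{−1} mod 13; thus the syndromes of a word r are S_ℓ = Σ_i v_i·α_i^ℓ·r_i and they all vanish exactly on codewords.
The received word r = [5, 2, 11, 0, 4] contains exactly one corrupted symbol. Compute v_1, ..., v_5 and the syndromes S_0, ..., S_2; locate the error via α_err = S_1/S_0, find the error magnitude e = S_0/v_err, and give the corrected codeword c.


S = (1, 2, 4), error at position 4, error magnitude e = 1, c = [5, 2, 11, 12, 4].

Step 1: column multipliers v_i = (∏_{j≠i}(α_i − α_j))^{−1} mod 13.
  i = 1 (α = 8): (8−5)(8−1)(8−2)(8−7) = 3·7·6·1 = 126 ≡ 9, so v_1 = 9^{−1} = 3 (mod 13).
  i = 2 (α = 5): (5−8)(5−1)(5−2)(5−7) = (−3)·4·3·(−2) = 72 ≡ 7, so v_2 = 7^{−1} = 2 (mod 13).
  i = 3 (α = 1): (1−8)(1−5)(1−2)(1−7) = (−7)·(−4)·(−1)·(−6) = 168 ≡ 12, so v_3 = 12^{−1} = 12 (mod 13).
  i = 4 (α = 2): (2−8)(2−5)(2−1)(2−7) = (−6)·(−3)·1·(−5) = −90 ≡ 1, so v_4 = 1^{−1} = 1 (mod 13).
  i = 5 (α = 7): (7−8)(7−5)(7−1)(7−2) = (−1)·2·6·5 = −60 ≡ 5, so v_5 = 5^{−1} = 8 (mod 13).
  v = [3, 2, 12, 1, 8].
Step 2: syndromes of r = [5, 2, 11, 0, 4] (all sums mod 13).
  S_0 = Σ v_i r_i = 3·5 + 2·2 + 12·11 + 1·0 + 8·4 = 183 ≡ 1.
  S_1 = Σ v_i α_i r_i = 3·8·5 + 2·5·2 + 12·1·11 + 1·2·0 + 8·7·4 = 496 ≡ 2.
  α_i^2 mod 13 = [12, 12, 1, 4, 10].
  S_2 = Σ v_i α_i^2 r_i = 3·12·5 + 2·12·2 + 12·1·11 + 1·4·0 + 8·10·4 = 680 ≡ 4.
  S = (1, 2, 4) ≠ 0, so r is not a codeword (an error is present).
Step 3: locate the error. For a single error e at position i, S_ℓ = v_i·e·α_i^ℓ, so α_err = S_1/S_0.
  S_0^{−1} = 1^{−1} = 1 (mod 13), so α_err = 2·1 = 2 ≡ 2 = α_4. Error position i = 4.
  Consistency check: S_2/S_1 = 4·7 = 28 ≡ 2 = α_err ✓ (single-error assumption holds).
Step 4: error magnitude e = S_0/v_4 = S_0·∏_{j≠4}(α_4 − α_j) = 1·1 = 1 ≡ 1 (mod 13).
Step 5: correct position 4: c_4 = r_4 − e = 0 − 1 ≡ 12 (mod 13). Hence c = [5, 2, 11, 12, 4].
  Check: interpolating c through the α_i gives m(x) = 10 + 1·x (degree < 2) with m(α_i) = c_i for every i, so c is indeed a codeword.


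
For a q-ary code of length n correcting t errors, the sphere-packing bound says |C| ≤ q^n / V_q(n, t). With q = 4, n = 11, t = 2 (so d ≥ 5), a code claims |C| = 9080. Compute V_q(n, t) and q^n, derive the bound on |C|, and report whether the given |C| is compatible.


V_q(n, t) = 529, q^n = 4194304, Hamming bound = 7928, |C| = 9080 > bound (violated).

Step 1: Compute V_q(n, t) = Σ_{j=0}^2 C(n, j) (q−1)^j.
  j = 0: C(11,0)·(3)^0 = 1·1 = 1.
  j = 1: C(11,1)·(3)^1 = 11·3 = 33.
  j = 2: C(11,2)·(3)^2 = 55·9 = 495.
  V_q(n, t) = 1 + 33 + 495 = 529.
Step 2: q^n = 4^11 = 4194304.
Step 3: Hamming bound ⌊q^n / V_q(n,t)⌋ = ⌊4194304/529⌋ = 7928.
Step 4: Compare |C| = 9080 to 7928: violated.
The claimed |C| lies above the Hamming bound, so no 4-ary code of length 11 with d ≥ 5 can have 9080 codewords.


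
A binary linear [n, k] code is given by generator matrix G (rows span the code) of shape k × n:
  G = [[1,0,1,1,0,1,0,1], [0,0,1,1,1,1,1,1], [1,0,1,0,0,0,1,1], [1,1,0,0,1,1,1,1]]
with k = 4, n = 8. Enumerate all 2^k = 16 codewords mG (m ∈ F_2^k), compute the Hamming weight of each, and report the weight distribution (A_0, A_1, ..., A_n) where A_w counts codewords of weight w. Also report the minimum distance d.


Weight distribution: A_0 = 1, A_3 = 4, A_4 = 5, A_5 = 4, A_6 = 2. Minimum distance d = 3.

Enumerate all 2^4 = 16 messages m ∈ F_2^4.
For each, compute codeword c = mG in F_2^8, then tally its weight.
  m = 0000 → c = 00000000, weight = 0.
  m = 1000 → c = 10110101, weight = 5.
  m = 0100 → c = 00111111, weight = 6.
  m = 1100 → c = 10001010, weight = 3.
  m = 0010 → c = 10100011, weight = 4.
  m = 1010 → c = 00010110, weight = 3.
  m = 0110 → c = 10011100, weight = 4.
  m = 1110 → c = 00101001, weight = 3.
  m = 0001 → c = 11001111, weight = 6.
  m = 1001 → c = 01111010, weight = 5.
  m = 0101 → c = 11110000, weight = 4.
  m = 1101 → c = 01000101, weight = 3.
  m = 0011 → c = 01101100, weight = 4.
  m = 1011 → c = 11011001, weight = 5.
  m = 0111 → c = 01010011, weight = 4.
  m = 1111 → c = 11100110, weight = 5.
Tally weights:
  weight 0: 1 codewords.
  weight 3: 4 codewords.
  weight 4: 5 codewords.
  weight 5: 4 codewords.
  weight 6: 2 codewords.
Minimum distance d = smallest w > 0 with A_w > 0 = 3.
Sanity: Σ A_w = 16 = 2^4 = 16 ✓.


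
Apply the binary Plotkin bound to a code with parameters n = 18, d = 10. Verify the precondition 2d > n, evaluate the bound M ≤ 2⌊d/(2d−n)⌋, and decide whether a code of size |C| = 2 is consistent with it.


Plotkin bound M ≤ 10; given |C| = 2 ≤ bound (satisfied).

Check applicability: 2d = 20, n = 18.
2d − n = 2 > 0, so Plotkin applies.
Compute d/(2d−n) = 10/2 ≈ 5.0000.
⌊d/(2d−n)⌋ = 5.
Plotkin bound: M ≤ 2·5 = 10.
Given |C| = 2, check: satisfied.
This |C| is below the Plotkin bound.


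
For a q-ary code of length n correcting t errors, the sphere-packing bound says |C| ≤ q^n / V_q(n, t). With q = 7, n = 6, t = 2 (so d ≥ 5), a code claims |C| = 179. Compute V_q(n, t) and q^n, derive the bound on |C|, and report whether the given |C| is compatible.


V_q(n, t) = 577, q^n = 117649, Hamming bound = 203, |C| = 179 ≤ bound (satisfied).

Step 1: Compute V_q(n, t) = Σ_{j=0}^2 C(n, j) (q−1)^j.
  j = 0: C(6,0)·(6)^0 = 1·1 = 1.
  j = 1: C(6,1)·(6)^1 = 6·6 = 36.
  j = 2: C(6,2)·(6)^2 = 15·36 = 540.
  V_q(n, t) = 1 + 36 + 540 = 577.
Step 2: q^n = 7^6 = 117649.
Step 3: Hamming bound ⌊q^n / V_q(n,t)⌋ = ⌊117649/577⌋ = 203.
Step 4: Compare |C| = 179 to 203: satisfied.
The claimed |C| lies below the Hamming bound.


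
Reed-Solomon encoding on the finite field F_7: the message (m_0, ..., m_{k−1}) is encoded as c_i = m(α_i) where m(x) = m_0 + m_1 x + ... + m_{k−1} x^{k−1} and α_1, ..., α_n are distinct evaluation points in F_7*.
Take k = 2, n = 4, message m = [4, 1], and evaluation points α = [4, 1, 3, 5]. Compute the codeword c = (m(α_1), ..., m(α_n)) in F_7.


c = [1, 5, 0, 2]

Message polynomial: m(x) = 4 + 1·x (mod 7).
For each evaluation point α_i, compute m(α_i) mod 7:
  α_1 = 4: Horner steps 1 → 1, so m(4) = 1.
  α_2 = 1: Horner steps 1 → 5, so m(1) = 5.
  α_3 = 3: Horner steps 1 → 0, so m(3) = 0.
  α_4 = 5: Horner steps 1 → 2, so m(5) = 2.
Codeword c = [1, 5, 0, 2] ∈ F_7^4.


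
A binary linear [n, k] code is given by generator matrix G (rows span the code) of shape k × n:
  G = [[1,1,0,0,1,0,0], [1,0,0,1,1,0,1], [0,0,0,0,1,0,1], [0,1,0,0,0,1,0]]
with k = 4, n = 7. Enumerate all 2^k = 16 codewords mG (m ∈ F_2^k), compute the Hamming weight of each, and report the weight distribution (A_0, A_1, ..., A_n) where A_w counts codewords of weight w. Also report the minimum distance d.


Weight distribution: A_0 = 1, A_2 = 3, A_3 = 8, A_4 = 3, A_6 = 1. Minimum distance d = 2.

Enumerate all 2^4 = 16 messages m ∈ F_2^4.
For each, compute codeword c = mG in F_2^7, then tally its weight.
  m = 0000 → c = 0000000, weight = 0.
  m = 1000 → c = 1100100, weight = 3.
  m = 0100 → c = 1001101, weight = 4.
  m = 1100 → c = 0101001, weight = 3.
  m = 0010 → c = 0000101, weight = 2.
  m = 1010 → c = 1100001, weight = 3.
  m = 0110 → c = 1001000, weight = 2.
  m = 1110 → c = 0101100, weight = 3.
  m = 0001 → c = 0100010, weight = 2.
  m = 1001 → c = 1000110, weight = 3.
  m = 0101 → c = 1101111, weight = 6.
  m = 1101 → c = 0001011, weight = 3.
  m = 0011 → c = 0100111, weight = 4.
  m = 1011 → c = 1000011, weight = 3.
  m = 0111 → c = 1101010, weight = 4.
  m = 1111 → c = 0001110, weight = 3.
Tally weights:
  weight 0: 1 codewords.
  weight 2: 3 codewords.
  weight 3: 8 codewords.
  weight 4: 3 codewords.
  weight 6: 1 codewords.
Minimum distance d = smallest w > 0 with A_w > 0 = 2.
Sanity: Σ A_w = 16 = 2^4 = 16 ✓.


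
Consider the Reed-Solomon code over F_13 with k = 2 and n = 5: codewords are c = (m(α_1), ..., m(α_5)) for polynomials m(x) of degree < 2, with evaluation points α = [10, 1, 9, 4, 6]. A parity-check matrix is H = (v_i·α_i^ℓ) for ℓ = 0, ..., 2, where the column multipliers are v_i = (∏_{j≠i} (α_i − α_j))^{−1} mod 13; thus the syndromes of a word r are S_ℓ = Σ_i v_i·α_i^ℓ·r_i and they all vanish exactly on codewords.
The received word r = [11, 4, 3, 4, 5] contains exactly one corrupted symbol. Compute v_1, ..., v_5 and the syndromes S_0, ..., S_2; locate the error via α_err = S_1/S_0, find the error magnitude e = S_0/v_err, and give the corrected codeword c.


S = (1, 4, 3), error at position 4, error magnitude e = 2, c = [11, 4, 3, 2, 5].

Step 1: column multipliers v_i = (∏_{j≠i}(α_i − α_j))^{−1} mod 13.
  i = 1 (α = 10): (10−1)(10−9)(10−4)(10−6) = 9·1·6·4 = 216 ≡ 8, so v_1 = 8^{−1} = 5 (mod 13).
  i = 2 (α = 1): (1−10)(1−9)(1−4)(1−6) = (−9)·(−8)·(−3)·(−5) = 1080 ≡ 1, so v_2 = 1^{−1} = 1 (mod 13).
  i = 3 (α = 9): (9−10)(9−1)(9−4)(9−6) = (−1)·8·5·3 = −120 ≡ 10, so v_3 = 10^{−1} = 4 (mod 13).
  i = 4 (α = 4): (4−10)(4−1)(4−9)(4−6) = (−6)·3·(−5)·(−2) = −180 ≡ 2, so v_4 = 2^{−1} = 7 (mod 13).
  i = 5 (α = 6): (6−10)(6−1)(6−9)(6−4) = (−4)·5·(−3)·2 = 120 ≡ 3, so v_5 = 3^{−1} = 9 (mod 13).
  v = [5, 1, 4, 7, 9].
Step 2: syndromes of r = [11, 4, 3, 4, 5] (all sums mod 13).
  S_0 = Σ v_i r_i = 5·11 + 1·4 + 4·3 + 7·4 + 9·5 = 144 ≡ 1.
  S_1 = Σ v_i α_i r_i = 5·10·11 + 1·1·4 + 4·9·3 + 7·4·4 + 9·6·5 = 1044 ≡ 4.
  α_i^2 mod 13 = [9, 1, 3, 3, 10].
  S_2 = Σ v_i α_i^2 r_i = 5·9·11 + 1·1·4 + 4·3·3 + 7·3·4 + 9·10·5 = 1069 ≡ 3.
  S = (1, 4, 3) ≠ 0, so r is not a codeword (an error is present).
Step 3: locate the error. For a single error e at position i, S_ℓ = v_i·e·α_i^ℓ, so α_err = S_1/S_0.
  S_0^{−1} = 1^{−1} = 1 (mod 13), so α_err = 4·1 = 4 ≡ 4 = α_4. Error position i = 4.
  Consistency check: S_2/S_1 = 3·10 = 30 ≡ 4 = α_err ✓ (single-error assumption holds).
Step 4: error magnitude e = S_0/v_4 = S_0·∏_{j≠4}(α_4 − α_j) = 1·2 = 2 ≡ 2 (mod 13).
Step 5: correct position 4: c_4 = r_4 − e = 4 − 2 ≡ 2 (mod 13). Hence c = [11, 4, 3, 2, 5].
  Check: interpolating c through the α_i gives m(x) = 9 + 8·x (degree < 2) with m(α_i) = c_i for every i, so c is indeed a codeword.


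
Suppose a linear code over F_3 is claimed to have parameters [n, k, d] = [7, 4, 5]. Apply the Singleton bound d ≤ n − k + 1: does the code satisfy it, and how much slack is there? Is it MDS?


Singleton RHS = n − k + 1 = 4, slack = -1, bound violated (no such code; not MDS).

Singleton bound: d ≤ n − k + 1.
Here n = 7, k = 4, so n − k + 1 = 4.
Given d = 5, check d ≤ 4: NO.
Slack = (n − k + 1) − d = -1.
The slack is negative: d = 5 exceeds n − k + 1 = 4 by 1, so the Singleton bound is violated and no linear [7, 4, 5]_3 code can exist. In particular it is not MDS (MDS requires d = n − k + 1 exactly).
Description: the claimed parameters are [7, 4, 5]_3; such a code would be impossible (violates the Singleton bound).


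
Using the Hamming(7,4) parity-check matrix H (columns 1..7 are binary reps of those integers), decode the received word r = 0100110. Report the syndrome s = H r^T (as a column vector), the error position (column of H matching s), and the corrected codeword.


s = (0, 0, 1)^T, error position = 1, corrected codeword c = 1100110

Compute s = H r^T mod 2 one row at a time:
  s_1 = 0 + 1 + 1 + 0 = 2 ≡ 0 (mod 2).
  s_2 = 1 + 0 + 1 + 0 = 2 ≡ 0 (mod 2).
  s_3 = 0 + 0 + 1 + 0 = 1 ≡ 1 (mod 2).
s = (0, 0, 1)^T — this equals column 1 of H (binary 001), so error is at position 1.
Correct: flip bit 1 of r = 0100110 to get c = 1100110.


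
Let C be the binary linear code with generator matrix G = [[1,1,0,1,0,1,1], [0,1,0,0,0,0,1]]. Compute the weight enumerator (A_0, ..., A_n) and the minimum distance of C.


Weight distribution: A_0 = 1, A_2 = 1, A_3 = 1, A_5 = 1. Minimum distance d = 2.

Enumerate all 2^2 = 4 messages m ∈ F_2^2.
For each, compute codeword c = mG in F_2^7, then tally its weight.
  m = 00 → c = 0000000, weight = 0.
  m = 10 → c = 1101011, weight = 5.
  m = 01 → c = 0100001, weight = 2.
  m = 11 → c = 1001010, weight = 3.
Tally weights:
  weight 0: 1 codewords.
  weight 2: 1 codewords.
  weight 3: 1 codewords.
  weight 5: 1 codewords.
Minimum distance d = smallest w > 0 with A_w > 0 = 2.
Sanity: Σ A_w = 4 = 2^2 = 4 ✓.


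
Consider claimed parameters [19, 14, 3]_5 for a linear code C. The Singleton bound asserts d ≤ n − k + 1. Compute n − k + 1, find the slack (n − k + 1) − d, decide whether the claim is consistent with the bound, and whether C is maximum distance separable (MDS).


Singleton RHS = n − k + 1 = 6, slack = 3, bound satisfied, not MDS.

Singleton bound: d ≤ n − k + 1.
Here n = 19, k = 14, so n − k + 1 = 6.
Given d = 3, check d ≤ 6: YES.
Slack = (n − k + 1) − d = 3.
The code is NOT MDS (slack = 3 > 0).
Description: the claimed parameters are [19, 14, 3]_5; such a code would be non-MDS.


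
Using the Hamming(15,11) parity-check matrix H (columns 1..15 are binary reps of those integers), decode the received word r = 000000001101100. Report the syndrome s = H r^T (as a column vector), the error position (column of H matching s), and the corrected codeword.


s = (0, 0, 1, 0)^T, error position = 2, corrected codeword c = 010000001101100

Compute s = H r^T mod 2 one row at a time:
  s_1 = 0 + 1 + 1 + 0 + 1 + 1 + 0 + 0 = 4 ≡ 0 (mod 2).
  s_2 = 0 + 0 + 0 + 0 + 1 + 1 + 0 + 0 = 2 ≡ 0 (mod 2).
  s_3 = 0 + 0 + 0 + 0 + 1 + 0 + 0 + 0 = 1 ≡ 1 (mod 2).
  s_4 = 0 + 0 + 0 + 0 + 1 + 0 + 1 + 0 = 2 ≡ 0 (mod 2).
s = (0, 0, 1, 0)^T — this equals column 2 of H (binary 0010), so error is at position 2.
Correct: flip bit 2 of r = 000000001101100 to get c = 010000001101100.


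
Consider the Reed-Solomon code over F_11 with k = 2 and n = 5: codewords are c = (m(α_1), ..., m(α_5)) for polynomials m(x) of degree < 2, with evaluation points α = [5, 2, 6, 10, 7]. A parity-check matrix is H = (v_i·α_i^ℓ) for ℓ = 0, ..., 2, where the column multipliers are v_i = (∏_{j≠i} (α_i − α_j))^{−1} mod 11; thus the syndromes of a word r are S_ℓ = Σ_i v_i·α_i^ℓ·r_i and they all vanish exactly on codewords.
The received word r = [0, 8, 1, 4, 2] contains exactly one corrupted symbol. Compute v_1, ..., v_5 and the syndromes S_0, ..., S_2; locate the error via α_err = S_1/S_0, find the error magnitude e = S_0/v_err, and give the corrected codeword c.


S = (3, 8, 3), error at position 4, error magnitude e = 10, c = [0, 8, 1, 5, 2].

Step 1: column multipliers v_i = (∏_{j≠i}(α_i − α_j))^{−1} mod 11.
  i = 1 (α = 5): (5−2)(5−6)(5−10)(5−7) = 3·(−1)·(−5)·(−2) = −30 ≡ 3, so v_1 = 3^{−1} = 4 (mod 11).
  i = 2 (α = 2): (2−5)(2−6)(2−10)(2−7) = (−3)·(−4)·(−8)·(−5) = 480 ≡ 7, so v_2 = 7^{−1} = 8 (mod 11).
  i = 3 (α = 6): (6−5)(6−2)(6−10)(6−7) = 1·4·(−4)·(−1) = 16 ≡ 5, so v_3 = 5^{−1} = 9 (mod 11).
  i = 4 (α = 10): (10−5)(10−2)(10−6)(10−7) = 5·8·4·3 = 480 ≡ 7, so v_4 = 7^{−1} = 8 (mod 11).
  i = 5 (α = 7): (7−5)(7−2)(7−6)(7−10) = 2·5·1·(−3) = −30 ≡ 3, so v_5 = 3^{−1} = 4 (mod 11).
  v = [4, 8, 9, 8, 4].
Step 2: syndromes of r = [0, 8, 1, 4, 2] (all sums mod 11).
  S_0 = Σ v_i r_i = 4·0 + 8·8 + 9·1 + 8·4 + 4·2 = 113 ≡ 3.
  S_1 = Σ v_i α_i r_i = 4·5·0 + 8·2·8 + 9·6·1 + 8·10·4 + 4·7·2 = 558 ≡ 8.
  α_i^2 mod 11 = [3, 4, 3, 1, 5].
  S_2 = Σ v_i α_i^2 r_i = 4·3·0 + 8·4·8 + 9·3·1 + 8·1·4 + 4·5·2 = 355 ≡ 3.
  S = (3, 8, 3) ≠ 0, so r is not a codeword (an error is present).
Step 3: locate the error. For a single error e at position i, S_ℓ = v_i·e·α_i^ℓ, so α_err = S_1/S_0.
  S_0^{−1} = 3^{−1} = 4 (mod 11), so α_err = 8·4 = 32 ≡ 10 = α_4. Error position i = 4.
  Consistency check: S_2/S_1 = 3·7 = 21 ≡ 10 = α_err ✓ (single-error assumption holds).
Step 4: error magnitude e = S_0/v_4 = S_0·∏_{j≠4}(α_4 − α_j) = 3·7 = 21 ≡ 10 (mod 11).
Step 5: correct position 4: c_4 = r_4 − e = 4 − 10 ≡ 5 (mod 11). Hence c = [0, 8, 1, 5, 2].
  Check: interpolating c through the α_i gives m(x) = 6 + 1·x (degree < 2) with m(α_i) = c_i for every i, so c is indeed a codeword.


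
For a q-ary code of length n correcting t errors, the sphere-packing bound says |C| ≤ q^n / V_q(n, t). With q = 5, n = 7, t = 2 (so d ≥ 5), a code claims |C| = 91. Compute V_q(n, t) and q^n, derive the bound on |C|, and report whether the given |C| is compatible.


V_q(n, t) = 365, q^n = 78125, Hamming bound = 214, |C| = 91 ≤ bound (satisfied).

Step 1: Compute V_q(n, t) = Σ_{j=0}^2 C(n, j) (q−1)^j.
  j = 0: C(7,0)·(4)^0 = 1·1 = 1.
  j = 1: C(7,1)·(4)^1 = 7·4 = 28.
  j = 2: C(7,2)·(4)^2 = 21·16 = 336.
  V_q(n, t) = 1 + 28 + 336 = 365.
Step 2: q^n = 5^7 = 78125.
Step 3: Hamming bound ⌊q^n / V_q(n,t)⌋ = ⌊78125/365⌋ = 214.
Step 4: Compare |C| = 91 to 214: satisfied.
The claimed |C| lies below the Hamming bound.


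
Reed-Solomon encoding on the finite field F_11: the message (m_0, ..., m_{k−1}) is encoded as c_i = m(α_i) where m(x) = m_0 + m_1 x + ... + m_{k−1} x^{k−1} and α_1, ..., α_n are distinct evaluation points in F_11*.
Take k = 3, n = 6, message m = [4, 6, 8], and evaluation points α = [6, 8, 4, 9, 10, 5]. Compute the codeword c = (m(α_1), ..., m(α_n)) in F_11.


c = [9, 3, 2, 2, 6, 3]

Message polynomial: m(x) = 4 + 6·x + 8·x^2 (mod 11).
For each evaluation point α_i, compute m(α_i) mod 11:
  α_1 = 6: Horner steps 8 → 10 → 9, so m(6) = 9.
  α_2 = 8: Horner steps 8 → 4 → 3, so m(8) = 3.
  α_3 = 4: Horner steps 8 → 5 → 2, so m(4) = 2.
  α_4 = 9: Horner steps 8 → 1 → 2, so m(9) = 2.
  α_5 = 10: Horner steps 8 → 9 → 6, so m(10) = 6.
  α_6 = 5: Horner steps 8 → 2 → 3, so m(5) = 3.
Codeword c = [9, 3, 2, 2, 6, 3] ∈ F_11^6.


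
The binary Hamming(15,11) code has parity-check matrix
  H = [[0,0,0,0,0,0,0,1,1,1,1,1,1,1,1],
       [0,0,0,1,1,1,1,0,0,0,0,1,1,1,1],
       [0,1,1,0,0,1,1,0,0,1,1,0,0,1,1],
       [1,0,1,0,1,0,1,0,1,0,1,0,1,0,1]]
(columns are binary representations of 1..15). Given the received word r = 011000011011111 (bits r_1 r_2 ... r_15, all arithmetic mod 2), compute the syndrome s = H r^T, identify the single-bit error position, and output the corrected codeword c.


s = (1, 0, 1, 1)^T, error position = 11, corrected codeword c = 011000011001111

Compute s = H r^T mod 2 one row at a time:
  s_1 = 1 + 1 + 0 + 1 + 1 + 1 + 1 + 1 = 7 ≡ 1 (mod 2).
  s_2 = 0 + 0 + 0 + 0 + 1 + 1 + 1 + 1 = 4 ≡ 0 (mod 2).
  s_3 = 1 + 1 + 0 + 0 + 0 + 1 + 1 + 1 = 5 ≡ 1 (mod 2).
  s_4 = 0 + 1 + 0 + 0 + 1 + 1 + 1 + 1 = 5 ≡ 1 (mod 2).
s = (1, 0, 1, 1)^T — this equals column 11 of H (binary 1011), so error is at position 11.
Correct: flip bit 11 of r = 011000011011111 to get c = 011000011001111.


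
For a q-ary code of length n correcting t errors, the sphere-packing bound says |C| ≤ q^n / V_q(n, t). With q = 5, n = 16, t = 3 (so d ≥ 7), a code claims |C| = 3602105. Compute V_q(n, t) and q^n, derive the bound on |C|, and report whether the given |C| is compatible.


V_q(n, t) = 37825, q^n = 152587890625, Hamming bound = 4034048, |C| = 3602105 ≤ bound (satisfied).

Step 1: Compute V_q(n, t) = Σ_{j=0}^3 C(n, j) (q−1)^j.
  j = 0: C(16,0)·(4)^0 = 1·1 = 1.
  j = 1: C(16,1)·(4)^1 = 16·4 = 64.
  j = 2: C(16,2)·(4)^2 = 120·16 = 1920.
  j = 3: C(16,3)·(4)^3 = 560·64 = 35840.
  V_q(n, t) = 1 + 64 + 1920 + 35840 = 37825.
Step 2: q^n = 5^16 = 152587890625.
Step 3: Hamming bound ⌊q^n / V_q(n,t)⌋ = ⌊152587890625/37825⌋ = 4034048.
Step 4: Compare |C| = 3602105 to 4034048: satisfied.
The claimed |C| lies below the Hamming bound.


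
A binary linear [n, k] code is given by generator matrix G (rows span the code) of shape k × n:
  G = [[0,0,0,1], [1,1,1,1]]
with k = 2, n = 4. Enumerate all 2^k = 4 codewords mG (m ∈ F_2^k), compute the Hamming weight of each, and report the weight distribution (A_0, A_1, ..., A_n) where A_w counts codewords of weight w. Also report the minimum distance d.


Weight distribution: A_0 = 1, A_1 = 1, A_3 = 1, A_4 = 1. Minimum distance d = 1.

Enumerate all 2^2 = 4 messages m ∈ F_2^2.
For each, compute codeword c = mG in F_2^4, then tally its weight.
  m = 00 → c = 0000, weight = 0.
  m = 10 → c = 0001, weight = 1.
  m = 01 → c = 1111, weight = 4.
  m = 11 → c = 1110, weight = 3.
Tally weights:
  weight 0: 1 codewords.
  weight 1: 1 codewords.
  weight 3: 1 codewords.
  weight 4: 1 codewords.
Minimum distance d = smallest w > 0 with A_w > 0 = 1.
Sanity: Σ A_w = 4 = 2^2 = 4 ✓.


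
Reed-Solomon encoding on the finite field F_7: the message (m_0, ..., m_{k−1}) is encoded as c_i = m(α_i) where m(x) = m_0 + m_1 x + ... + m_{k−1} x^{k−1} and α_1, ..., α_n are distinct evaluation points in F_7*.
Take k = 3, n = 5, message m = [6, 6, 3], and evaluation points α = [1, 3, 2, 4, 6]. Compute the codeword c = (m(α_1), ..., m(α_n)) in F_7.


c = [1, 2, 2, 1, 3]

Message polynomial: m(x) = 6 + 6·x + 3·x^2 (mod 7).
For each evaluation point α_i, compute m(α_i) mod 7:
  α_1 = 1: Horner steps 3 → 2 → 1, so m(1) = 1.
  α_2 = 3: Horner steps 3 → 1 → 2, so m(3) = 2.
  α_3 = 2: Horner steps 3 → 5 → 2, so m(2) = 2.
  α_4 = 4: Horner steps 3 → 4 → 1, so m(4) = 1.
  α_5 = 6: Horner steps 3 → 3 → 3, so m(6) = 3.
Codeword c = [1, 2, 2, 1, 3] ∈ F_7^5.


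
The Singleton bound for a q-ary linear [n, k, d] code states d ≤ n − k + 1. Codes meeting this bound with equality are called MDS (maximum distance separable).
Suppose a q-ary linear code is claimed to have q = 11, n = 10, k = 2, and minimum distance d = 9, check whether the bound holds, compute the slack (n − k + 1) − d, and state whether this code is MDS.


Singleton RHS = n − k + 1 = 9, slack = 0, bound satisfied, MDS.

Singleton bound: d ≤ n − k + 1.
Here n = 10, k = 2, so n − k + 1 = 9.
Given d = 9, check d ≤ 9: YES.
Slack = (n − k + 1) − d = 0.
The code is MDS (slack = 0).
Description: the claimed parameters are [10, 2, 9]_11; such a code would be MDS (meets Singleton bound).


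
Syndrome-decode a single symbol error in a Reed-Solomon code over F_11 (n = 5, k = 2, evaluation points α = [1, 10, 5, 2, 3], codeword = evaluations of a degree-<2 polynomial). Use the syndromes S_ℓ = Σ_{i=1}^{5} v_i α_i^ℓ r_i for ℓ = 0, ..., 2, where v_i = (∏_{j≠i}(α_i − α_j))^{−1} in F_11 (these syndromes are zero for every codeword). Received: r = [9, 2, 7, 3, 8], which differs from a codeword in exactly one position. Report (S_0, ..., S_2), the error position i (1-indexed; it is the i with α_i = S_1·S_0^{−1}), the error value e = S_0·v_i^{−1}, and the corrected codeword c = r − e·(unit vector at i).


S = (3, 8, 3), error at position 2, error magnitude e = 3, c = [9, 10, 7, 3, 8].

Step 1: column multipliers v_i = (∏_{j≠i}(α_i − α_j))^{−1} mod 11.
  i = 1 (α = 1): (1−10)(1−5)(1−2)(1−3) = (−9)·(−4)·(−1)·(−2) = 72 ≡ 6, so v_1 = 6^{−1} = 2 (mod 11).
  i = 2 (α = 10): (10−1)(10−5)(10−2)(10−3) = 9·5·8·7 = 2520 ≡ 1, so v_2 = 1^{−1} = 1 (mod 11).
  i = 3 (α = 5): (5−1)(5−10)(5−2)(5−3) = 4·(−5)·3·2 = −120 ≡ 1, so v_3 = 1^{−1} = 1 (mod 11).
  i = 4 (α = 2): (2−1)(2−10)(2−5)(2−3) = 1·(−8)·(−3)·(−1) = −24 ≡ 9, so v_4 = 9^{−1} = 5 (mod 11).
  i = 5 (α = 3): (3−1)(3−10)(3−5)(3−2) = 2·(−7)·(−2)·1 = 28 ≡ 6, so v_5 = 6^{−1} = 2 (mod 11).
  v = [2, 1, 1, 5, 2].
Step 2: syndromes of r = [9, 2, 7, 3, 8] (all sums mod 11).
  S_0 = Σ v_i r_i = 2·9 + 1·2 + 1·7 + 5·3 + 2·8 = 58 ≡ 3.
  S_1 = Σ v_i α_i r_i = 2·1·9 + 1·10·2 + 1·5·7 + 5·2·3 + 2·3·8 = 151 ≡ 8.
  α_i^2 mod 11 = [1, 1, 3, 4, 9].
  S_2 = Σ v_i α_i^2 r_i = 2·1·9 + 1·1·2 + 1·3·7 + 5·4·3 + 2·9·8 = 245 ≡ 3.
  S = (3, 8, 3) ≠ 0, so r is not a codeword (an error is present).
Step 3: locate the error. For a single error e at position i, S_ℓ = v_i·e·α_i^ℓ, so α_err = S_1/S_0.
  S_0^{−1} = 3^{−1} = 4 (mod 11), so α_err = 8·4 = 32 ≡ 10 = α_2. Error position i = 2.
  Consistency check: S_2/S_1 = 3·7 = 21 ≡ 10 = α_err ✓ (single-error assumption holds).
Step 4: error magnitude e = S_0/v_2 = S_0·∏_{j≠2}(α_2 − α_j) = 3·1 = 3 ≡ 3 (mod 11).
Step 5: correct position 2: c_2 = r_2 − e = 2 − 3 ≡ 10 (mod 11). Hence c = [9, 10, 7, 3, 8].
  Check: interpolating c through the α_i gives m(x) = 4 + 5·x (degree < 2) with m(α_i) = c_i for every i, so c is indeed a codeword.
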